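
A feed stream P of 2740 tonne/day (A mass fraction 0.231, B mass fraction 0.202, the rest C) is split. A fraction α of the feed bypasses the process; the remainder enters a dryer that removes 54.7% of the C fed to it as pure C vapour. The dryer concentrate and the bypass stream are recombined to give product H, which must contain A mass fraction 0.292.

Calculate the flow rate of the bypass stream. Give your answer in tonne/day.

894.4 tonne/day

All 2740×0.231 = 632.94 tonne/day of A reaches H, so H = 632.94/0.292 = 2167.6 tonne/day and vapour = 572.4 tonne/day.
The evaporator receives (1−α)·2740 of feed at 0.567 C and removes 0.547 of that C:
0.547×0.567×(1−α)×2740 = 572.4
(1−α) = 572.4/849.81 = 0.6736;  α = 0.3264.
Bypass flow = 0.3264×2740 = 894.44 tonne/day.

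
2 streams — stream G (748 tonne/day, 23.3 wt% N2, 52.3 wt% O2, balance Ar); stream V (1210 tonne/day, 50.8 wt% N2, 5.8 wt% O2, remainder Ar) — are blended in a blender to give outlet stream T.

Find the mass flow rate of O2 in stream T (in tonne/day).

461.4 tonne/day

O2 out = O2 in = 748×0.523 + 1210×0.058 = 461.38 tonne/day.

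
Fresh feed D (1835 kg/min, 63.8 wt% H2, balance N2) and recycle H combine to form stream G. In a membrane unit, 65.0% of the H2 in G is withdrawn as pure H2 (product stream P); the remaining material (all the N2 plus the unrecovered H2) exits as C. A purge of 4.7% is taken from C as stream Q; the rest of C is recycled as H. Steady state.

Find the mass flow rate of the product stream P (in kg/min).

1142 kg/min

H2 in G: m_A = 1835×0.638 + (1−0.047)·(1−0.650)·m_A, so m_A = 1170.7/0.6664 = 1756.7 kg/min.
Product P = 0.650×1756.7 = 1141.8 kg/min.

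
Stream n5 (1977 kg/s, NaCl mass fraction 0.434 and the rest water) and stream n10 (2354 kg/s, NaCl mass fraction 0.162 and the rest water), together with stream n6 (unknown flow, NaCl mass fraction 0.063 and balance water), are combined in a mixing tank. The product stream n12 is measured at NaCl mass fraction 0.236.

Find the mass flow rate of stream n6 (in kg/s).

1256 kg/s

Let n6 be the unknown flow. Total out = 4331 + n6.
NaCl balance: 1239.4 + 0.063·n6 = 0.236·(4331 + n6)
(0.063 − 0.236)·n6 = 0.236×4331 − 1239.4 = -217.25
n6 = -217.25 / -0.173 = 1255.8 kg/s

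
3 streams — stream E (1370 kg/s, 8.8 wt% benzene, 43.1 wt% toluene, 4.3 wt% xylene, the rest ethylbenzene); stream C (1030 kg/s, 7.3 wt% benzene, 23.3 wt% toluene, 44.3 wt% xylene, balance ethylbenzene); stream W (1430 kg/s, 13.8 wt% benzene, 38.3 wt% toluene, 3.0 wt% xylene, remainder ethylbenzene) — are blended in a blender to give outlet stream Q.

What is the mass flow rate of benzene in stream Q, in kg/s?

benzene out = benzene in = 1370×0.088 + 1030×0.073 + 1430×0.138 = 393.09 kg/s.

393.1 kg/s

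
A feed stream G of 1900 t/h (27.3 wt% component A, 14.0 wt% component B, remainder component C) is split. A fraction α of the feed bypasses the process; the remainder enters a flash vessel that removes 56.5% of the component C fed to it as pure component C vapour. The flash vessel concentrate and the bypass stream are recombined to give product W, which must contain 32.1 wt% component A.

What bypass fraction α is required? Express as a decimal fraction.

All 1900×0.273 = 518.7 t/h of component A reaches W, so W = 518.7/0.321 = 1615.9 t/h and vapour = 284.11 t/h.
The evaporator receives (1−α)·1900 of feed at 0.587 component C and removes 0.565 of that component C:
0.565×0.587×(1−α)×1900 = 284.11
(1−α) = 284.11/630.14 = 0.4509;  α = 0.5491.

0.549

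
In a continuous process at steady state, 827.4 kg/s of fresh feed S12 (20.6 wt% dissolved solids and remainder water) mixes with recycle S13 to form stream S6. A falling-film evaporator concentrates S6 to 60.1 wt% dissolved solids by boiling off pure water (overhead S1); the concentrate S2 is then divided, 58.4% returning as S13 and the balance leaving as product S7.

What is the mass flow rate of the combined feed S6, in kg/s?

Overall dissolved solids balance (none leaves overhead): dissolved solids in fresh feed = dissolved solids in product, i.e. 827.4×0.206 = (1−0.584)·S2·0.601.
S2 = 170.44/(0.601×0.416) = 681.73 kg/s.
Recycle S13 = 0.584×681.73 = 398.13 kg/s.
Combined feed S6 = 827.4 + 398.13 = 1225.5 kg/s.

1226 kg/s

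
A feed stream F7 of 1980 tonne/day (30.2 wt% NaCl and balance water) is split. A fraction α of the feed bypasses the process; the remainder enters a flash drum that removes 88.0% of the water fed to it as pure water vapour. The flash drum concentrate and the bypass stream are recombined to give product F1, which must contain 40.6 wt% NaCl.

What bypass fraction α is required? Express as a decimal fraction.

All 1980×0.302 = 597.96 tonne/day of NaCl reaches F1, so F1 = 597.96/0.406 = 1472.8 tonne/day and vapour = 507.19 tonne/day.
The evaporator receives (1−α)·1980 of feed at 0.698 water and removes 0.880 of that water:
0.880×0.698×(1−α)×1980 = 507.19
(1−α) = 507.19/1216.2 = 0.4170;  α = 0.5830.

0.583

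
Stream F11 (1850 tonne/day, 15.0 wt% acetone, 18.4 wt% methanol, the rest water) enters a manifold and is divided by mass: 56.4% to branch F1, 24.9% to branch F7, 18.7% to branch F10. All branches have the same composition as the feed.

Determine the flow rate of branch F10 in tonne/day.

Branch F10 flow = 0.187×1850 = 345.95 tonne/day.

345.9 tonne/day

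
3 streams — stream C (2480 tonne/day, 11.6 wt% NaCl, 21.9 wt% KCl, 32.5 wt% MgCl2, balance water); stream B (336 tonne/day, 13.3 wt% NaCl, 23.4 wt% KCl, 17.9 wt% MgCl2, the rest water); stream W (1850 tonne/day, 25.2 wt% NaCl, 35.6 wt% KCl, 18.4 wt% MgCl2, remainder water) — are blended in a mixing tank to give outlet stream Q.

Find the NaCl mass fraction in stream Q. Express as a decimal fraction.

0.171

Total flow out = 2480 + 336 + 1850 = 4666 tonne/day.
NaCl in = 2480×0.116 + 336×0.133 + 1850×0.252 = 798.57 tonne/day.
NaCl mass fraction in Q = 798.57/4666 = 0.171.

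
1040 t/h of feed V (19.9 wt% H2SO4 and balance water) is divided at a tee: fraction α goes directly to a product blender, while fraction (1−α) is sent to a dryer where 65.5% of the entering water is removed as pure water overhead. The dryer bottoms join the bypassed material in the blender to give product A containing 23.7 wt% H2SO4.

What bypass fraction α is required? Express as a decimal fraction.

All 1040×0.199 = 206.96 t/h of H2SO4 reaches A, so A = 206.96/0.237 = 873.25 t/h and vapour = 166.75 t/h.
The evaporator receives (1−α)·1040 of feed at 0.801 water and removes 0.655 of that water:
0.655×0.801×(1−α)×1040 = 166.75
(1−α) = 166.75/545.64 = 0.3056;  α = 0.6944.

0.694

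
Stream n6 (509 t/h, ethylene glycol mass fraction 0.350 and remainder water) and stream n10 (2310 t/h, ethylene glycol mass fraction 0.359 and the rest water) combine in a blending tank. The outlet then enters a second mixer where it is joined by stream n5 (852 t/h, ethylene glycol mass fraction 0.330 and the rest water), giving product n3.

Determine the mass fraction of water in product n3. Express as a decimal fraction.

0.649

Overall, product flow = 3671 t/h.
water in = 509×0.650 + 2310×0.641 + 852×0.670 = 2382.4 t/h.
water fraction in n3 = 0.649.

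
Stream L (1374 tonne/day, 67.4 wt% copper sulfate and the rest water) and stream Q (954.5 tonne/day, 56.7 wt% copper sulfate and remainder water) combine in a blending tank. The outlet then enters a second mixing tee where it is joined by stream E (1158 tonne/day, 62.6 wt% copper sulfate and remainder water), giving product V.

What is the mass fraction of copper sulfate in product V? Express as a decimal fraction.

Overall, product flow = 3486.5 tonne/day.
copper sulfate in = 1374×0.674 + 954.5×0.567 + 1158×0.626 = 2192.2 tonne/day.
copper sulfate fraction in V = 0.6288.

0.6288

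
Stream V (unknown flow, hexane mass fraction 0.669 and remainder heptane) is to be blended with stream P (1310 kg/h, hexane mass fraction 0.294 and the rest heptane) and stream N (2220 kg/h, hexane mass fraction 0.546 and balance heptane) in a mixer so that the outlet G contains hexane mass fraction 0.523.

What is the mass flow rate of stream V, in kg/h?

Let V be the unknown flow. Total out = 3530 + V.
hexane balance: 1597.3 + 0.669·V = 0.523·(3530 + V)
(0.669 − 0.523)·V = 0.523×3530 − 1597.3 = 248.93
V = 248.93 / 0.146 = 1705 kg/h

1705 kg/h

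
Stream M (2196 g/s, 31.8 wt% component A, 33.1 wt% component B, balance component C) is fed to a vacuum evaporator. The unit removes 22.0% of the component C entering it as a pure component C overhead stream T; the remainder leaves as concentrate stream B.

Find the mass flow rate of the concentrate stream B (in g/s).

2026 g/s

component C entering = 2196×0.351 = 770.8 g/s; overhead removed = 0.220×770.8 = 169.58 g/s.
Concentrate = 2196 − 169.58 = 2026.4 g/s.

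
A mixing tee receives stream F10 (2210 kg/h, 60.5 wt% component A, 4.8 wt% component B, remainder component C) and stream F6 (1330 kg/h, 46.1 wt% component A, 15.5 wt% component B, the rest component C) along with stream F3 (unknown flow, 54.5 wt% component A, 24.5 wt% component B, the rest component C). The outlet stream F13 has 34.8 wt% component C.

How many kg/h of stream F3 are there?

Let F3 be the unknown flow. Total out = 3540 + F3.
component C balance: 1277.6 + 0.210·F3 = 0.348·(3540 + F3)
(0.210 − 0.348)·F3 = 0.348×3540 − 1277.6 = -45.67
F3 = -45.67 / -0.138 = 330.94 kg/h

330.9 kg/h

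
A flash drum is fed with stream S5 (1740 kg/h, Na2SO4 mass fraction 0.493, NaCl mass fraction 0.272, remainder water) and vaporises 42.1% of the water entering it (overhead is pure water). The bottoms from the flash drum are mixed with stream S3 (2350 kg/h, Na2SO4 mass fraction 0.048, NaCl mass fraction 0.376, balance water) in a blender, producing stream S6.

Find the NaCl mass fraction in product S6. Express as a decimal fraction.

Vapour removed = 0.421×0.235×1740 = 172.15 kg/h; concentrate = 1567.9 kg/h.
NaCl reaching the mixer = 473.28 (from concentrate) + 2350×0.376 = 1356.9 kg/h.
Product flow = 1567.9 + 2350 = 3917.9 kg/h; NaCl fraction = 0.346.

0.346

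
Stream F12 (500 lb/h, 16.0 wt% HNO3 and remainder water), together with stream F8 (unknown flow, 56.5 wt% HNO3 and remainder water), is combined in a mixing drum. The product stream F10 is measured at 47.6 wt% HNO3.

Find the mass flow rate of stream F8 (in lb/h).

Let F8 be the unknown flow. Total out = 500 + F8.
HNO3 balance: 80 + 0.565·F8 = 0.476·(500 + F8)
(0.565 − 0.476)·F8 = 0.476×500 − 80 = 158
F8 = 158 / 0.089 = 1775.3 lb/h

1775 lb/h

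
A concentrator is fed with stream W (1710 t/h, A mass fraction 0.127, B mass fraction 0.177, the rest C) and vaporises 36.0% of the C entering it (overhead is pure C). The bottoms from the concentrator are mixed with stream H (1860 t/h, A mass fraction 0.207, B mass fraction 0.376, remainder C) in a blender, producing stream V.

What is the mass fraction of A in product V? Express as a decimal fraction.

0.192

Vapour removed = 0.360×0.696×1710 = 428.46 t/h; concentrate = 1281.5 t/h.
A reaching the mixer = 217.17 (from concentrate) + 1860×0.207 = 602.19 t/h.
Product flow = 1281.5 + 1860 = 3141.5 t/h; A fraction = 0.192.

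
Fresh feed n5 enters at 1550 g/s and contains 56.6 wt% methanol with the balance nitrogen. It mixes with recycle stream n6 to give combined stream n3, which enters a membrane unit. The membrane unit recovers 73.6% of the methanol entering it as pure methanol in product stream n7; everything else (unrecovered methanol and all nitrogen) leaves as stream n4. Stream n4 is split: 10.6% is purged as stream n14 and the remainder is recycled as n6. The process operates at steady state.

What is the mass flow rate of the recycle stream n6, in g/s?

5945 g/s

nitrogen enters only via n5 and leaves only via the purge: 1550×0.434 = 0.106×(nitrogen in n4), and the membrane unit passes all nitrogen, so nitrogen in n3 = nitrogen in n4 = 6346.2 g/s.
methanol in n3: m_A = 1550×0.566 + (1−0.106)·(1−0.736)·m_A, so m_A = 877.3/0.7640 = 1148.3 g/s.
n4 = (1−0.736)×1148.3 + 6346.2 = 6649.4 g/s.
Recycle n6 = (1−0.106)×6649.4 = 5944.5 g/s.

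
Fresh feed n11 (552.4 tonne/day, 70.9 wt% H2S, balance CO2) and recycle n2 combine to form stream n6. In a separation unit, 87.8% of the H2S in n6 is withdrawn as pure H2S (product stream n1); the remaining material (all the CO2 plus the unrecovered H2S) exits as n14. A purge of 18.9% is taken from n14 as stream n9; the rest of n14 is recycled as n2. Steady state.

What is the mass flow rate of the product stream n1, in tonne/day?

H2S in n6: m_A = 552.4×0.709 + (1−0.189)·(1−0.878)·m_A, so m_A = 391.65/0.9011 = 434.66 tonne/day.
Product n1 = 0.878×434.66 = 381.63 tonne/day.

381.6 tonne/day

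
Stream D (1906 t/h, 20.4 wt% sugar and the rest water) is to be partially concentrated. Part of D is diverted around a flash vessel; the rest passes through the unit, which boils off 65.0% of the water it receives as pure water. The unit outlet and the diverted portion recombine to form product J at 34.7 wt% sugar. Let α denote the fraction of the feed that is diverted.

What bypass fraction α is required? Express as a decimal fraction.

All 1906×0.204 = 388.82 t/h of sugar reaches J, so J = 388.82/0.347 = 1120.5 t/h and vapour = 785.47 t/h.
The evaporator receives (1−α)·1906 of feed at 0.796 water and removes 0.650 of that water:
0.650×0.796×(1−α)×1906 = 785.47
(1−α) = 785.47/986.16 = 0.7965;  α = 0.2035.

0.204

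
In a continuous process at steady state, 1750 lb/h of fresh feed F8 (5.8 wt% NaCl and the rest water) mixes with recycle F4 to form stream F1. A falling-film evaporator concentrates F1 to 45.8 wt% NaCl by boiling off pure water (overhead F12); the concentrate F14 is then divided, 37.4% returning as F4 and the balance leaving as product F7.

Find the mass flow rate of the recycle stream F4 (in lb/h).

Overall NaCl balance (none leaves overhead): NaCl in fresh feed = NaCl in product, i.e. 1750×0.058 = (1−0.374)·F14·0.458.
F14 = 101.5/(0.458×0.626) = 354.02 lb/h.
Recycle F4 = 0.374×354.02 = 132.4 lb/h.

132.4 lb/h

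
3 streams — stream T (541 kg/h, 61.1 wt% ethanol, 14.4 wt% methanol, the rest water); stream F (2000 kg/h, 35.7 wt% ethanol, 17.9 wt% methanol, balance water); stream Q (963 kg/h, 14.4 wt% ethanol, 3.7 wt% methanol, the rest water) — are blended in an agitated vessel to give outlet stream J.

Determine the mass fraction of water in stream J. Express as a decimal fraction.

0.5278

Total flow out = 541 + 2000 + 963 = 3504 kg/h.
water in = 541×0.245 + 2000×0.464 + 963×0.819 = 1849.2 kg/h.
water mass fraction in J = 1849.2/3504 = 0.5278.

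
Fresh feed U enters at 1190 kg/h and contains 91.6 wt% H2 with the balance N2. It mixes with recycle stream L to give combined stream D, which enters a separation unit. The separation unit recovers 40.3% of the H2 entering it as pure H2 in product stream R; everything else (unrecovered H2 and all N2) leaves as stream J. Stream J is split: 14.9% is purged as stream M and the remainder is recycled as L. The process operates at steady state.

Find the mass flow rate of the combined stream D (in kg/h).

2887 kg/h

N2 enters only via U and leaves only via the purge: 1190×0.084 = 0.149×(N2 in J), and the separation unit passes all N2, so N2 in D = N2 in J = 670.87 kg/h.
H2 in D: m_A = 1190×0.916 + (1−0.149)·(1−0.403)·m_A, so m_A = 1090/0.4920 = 2215.7 kg/h.
D = 2215.7 + 670.87 = 2886.6 kg/h.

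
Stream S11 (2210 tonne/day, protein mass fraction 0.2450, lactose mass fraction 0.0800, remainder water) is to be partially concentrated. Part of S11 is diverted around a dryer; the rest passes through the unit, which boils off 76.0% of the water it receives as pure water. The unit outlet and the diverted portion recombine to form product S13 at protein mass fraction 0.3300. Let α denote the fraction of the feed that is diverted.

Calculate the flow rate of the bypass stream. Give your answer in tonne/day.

1100 tonne/day

All 2210×0.245 = 541.45 tonne/day of protein reaches S13, so S13 = 541.45/0.330 = 1640.8 tonne/day and vapour = 569.24 tonne/day.
The evaporator receives (1−α)·2210 of feed at 0.675 water and removes 0.760 of that water:
0.760×0.675×(1−α)×2210 = 569.24
(1−α) = 569.24/1133.7 = 0.5021;  α = 0.4979.
Bypass flow = 0.4979×2210 = 1100.4 tonne/day.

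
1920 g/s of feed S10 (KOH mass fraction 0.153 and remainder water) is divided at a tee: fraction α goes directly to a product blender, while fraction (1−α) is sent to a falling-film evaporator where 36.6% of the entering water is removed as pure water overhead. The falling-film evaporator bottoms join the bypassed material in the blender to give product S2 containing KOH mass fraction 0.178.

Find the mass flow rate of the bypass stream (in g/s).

1050 g/s

All 1920×0.153 = 293.76 g/s of KOH reaches S2, so S2 = 293.76/0.178 = 1650.3 g/s and vapour = 269.66 g/s.
The evaporator receives (1−α)·1920 of feed at 0.847 water and removes 0.366 of that water:
0.366×0.847×(1−α)×1920 = 269.66
(1−α) = 269.66/595.2 = 0.4531;  α = 0.5469.
Bypass flow = 0.5469×1920 = 1050.1 g/s.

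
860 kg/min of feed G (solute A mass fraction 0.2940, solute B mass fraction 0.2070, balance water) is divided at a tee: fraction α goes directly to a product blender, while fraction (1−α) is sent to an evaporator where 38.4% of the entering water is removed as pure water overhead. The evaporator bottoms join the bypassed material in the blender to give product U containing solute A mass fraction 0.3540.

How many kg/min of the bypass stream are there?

99.3 kg/min

All 860×0.294 = 252.84 kg/min of solute A reaches U, so U = 252.84/0.354 = 714.24 kg/min and vapour = 145.76 kg/min.
The evaporator receives (1−α)·860 of feed at 0.499 water and removes 0.384 of that water:
0.384×0.499×(1−α)×860 = 145.76
(1−α) = 145.76/164.79 = 0.8845;  α = 0.1155.
Bypass flow = 0.1155×860 = 99.298 kg/min.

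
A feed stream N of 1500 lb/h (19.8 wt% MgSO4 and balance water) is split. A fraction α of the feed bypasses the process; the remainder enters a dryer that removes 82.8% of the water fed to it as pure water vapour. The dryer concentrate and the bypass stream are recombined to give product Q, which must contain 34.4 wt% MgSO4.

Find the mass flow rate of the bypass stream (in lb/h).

All 1500×0.198 = 297 lb/h of MgSO4 reaches Q, so Q = 297/0.344 = 863.37 lb/h and vapour = 636.63 lb/h.
The evaporator receives (1−α)·1500 of feed at 0.802 water and removes 0.828 of that water:
0.828×0.802×(1−α)×1500 = 636.63
(1−α) = 636.63/996.08 = 0.6391;  α = 0.3609.
Bypass flow = 0.3609×1500 = 541.3 lb/h.

541.3 lb/h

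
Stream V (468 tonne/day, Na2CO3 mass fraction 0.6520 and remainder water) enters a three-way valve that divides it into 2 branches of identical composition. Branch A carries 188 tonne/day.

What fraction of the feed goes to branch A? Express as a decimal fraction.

0.402

Fraction to A = 188/468 = 0.4017.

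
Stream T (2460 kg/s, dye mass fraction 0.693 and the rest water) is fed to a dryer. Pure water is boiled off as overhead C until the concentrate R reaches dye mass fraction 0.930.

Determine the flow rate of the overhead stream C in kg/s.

626.9 kg/s

dye is conserved: 2460×0.693 = 1704.8 kg/s all reports to the concentrate.
Concentrate = 1704.8/(target fraction) = 1833.1 kg/s.
Overhead = 2460 − 1833.1 = 626.9 kg/s.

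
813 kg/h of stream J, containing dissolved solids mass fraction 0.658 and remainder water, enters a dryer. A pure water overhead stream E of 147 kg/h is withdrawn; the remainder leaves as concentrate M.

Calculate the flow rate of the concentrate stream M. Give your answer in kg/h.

666 kg/h

Concentrate = 813 − 147 = 666 kg/h.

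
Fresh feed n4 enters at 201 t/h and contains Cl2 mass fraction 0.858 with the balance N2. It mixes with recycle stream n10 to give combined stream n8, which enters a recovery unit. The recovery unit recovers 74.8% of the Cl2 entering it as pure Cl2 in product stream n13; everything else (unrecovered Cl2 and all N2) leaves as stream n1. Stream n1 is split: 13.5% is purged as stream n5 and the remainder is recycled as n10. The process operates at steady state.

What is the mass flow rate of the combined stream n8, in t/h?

N2 enters only via n4 and leaves only via the purge: 201×0.142 = 0.135×(N2 in n1), and the recovery unit passes all N2, so N2 in n8 = N2 in n1 = 211.42 t/h.
Cl2 in n8: m_A = 201×0.858 + (1−0.135)·(1−0.748)·m_A, so m_A = 172.46/0.7820 = 220.53 t/h.
n8 = 220.53 + 211.42 = 431.95 t/h.

432 t/h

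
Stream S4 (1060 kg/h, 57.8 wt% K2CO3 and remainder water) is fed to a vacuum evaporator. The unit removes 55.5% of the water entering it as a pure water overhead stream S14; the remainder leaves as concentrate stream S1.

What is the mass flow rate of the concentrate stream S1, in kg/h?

811.7 kg/h

water entering = 1060×0.422 = 447.32 kg/h; overhead removed = 0.555×447.32 = 248.26 kg/h.
Concentrate = 1060 − 248.26 = 811.74 kg/h.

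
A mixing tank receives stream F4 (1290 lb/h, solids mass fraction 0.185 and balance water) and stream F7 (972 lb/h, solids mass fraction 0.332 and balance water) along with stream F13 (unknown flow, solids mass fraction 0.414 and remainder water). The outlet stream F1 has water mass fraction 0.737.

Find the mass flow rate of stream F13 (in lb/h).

Let F13 be the unknown flow. Total out = 2262 + F13.
water balance: 1700.6 + 0.586·F13 = 0.737·(2262 + F13)
(0.586 − 0.737)·F13 = 0.737×2262 − 1700.6 = -33.552
F13 = -33.552 / -0.151 = 222.2 lb/h

222.2 lb/h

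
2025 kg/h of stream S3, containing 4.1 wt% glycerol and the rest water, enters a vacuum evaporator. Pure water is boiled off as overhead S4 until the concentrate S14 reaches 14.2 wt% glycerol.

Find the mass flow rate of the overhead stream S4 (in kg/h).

1440 kg/h

glycerol is conserved: 2025×0.041 = 83.025 kg/h all reports to the concentrate.
Concentrate = 83.025/(target fraction) = 584.68 kg/h.
Overhead = 2025 − 584.68 = 1440.3 kg/h.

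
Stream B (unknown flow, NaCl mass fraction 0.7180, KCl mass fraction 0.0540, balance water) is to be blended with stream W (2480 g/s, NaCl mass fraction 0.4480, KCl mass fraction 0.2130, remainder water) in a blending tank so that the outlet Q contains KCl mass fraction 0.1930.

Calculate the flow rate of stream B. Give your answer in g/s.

356.8 g/s

Let B be the unknown flow. Total out = 2480 + B.
KCl balance: 528.24 + 0.054·B = 0.193·(2480 + B)
(0.054 − 0.193)·B = 0.193×2480 − 528.24 = -49.6
B = -49.6 / -0.139 = 356.83 g/s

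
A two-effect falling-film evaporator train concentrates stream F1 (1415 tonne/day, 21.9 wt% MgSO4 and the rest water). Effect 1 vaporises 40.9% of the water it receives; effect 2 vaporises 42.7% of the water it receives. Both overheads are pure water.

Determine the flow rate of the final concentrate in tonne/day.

water in feed = 1415×0.781 = 1105.1 tonne/day.
After stage 1: water left = (1−0.409)×1105.1 = 653.12; stream total = 963.01 tonne/day.
After stage 2: water left = (1−0.427)×653.12 = 374.24; final concentrate = 684.12 tonne/day.

684.1 tonne/day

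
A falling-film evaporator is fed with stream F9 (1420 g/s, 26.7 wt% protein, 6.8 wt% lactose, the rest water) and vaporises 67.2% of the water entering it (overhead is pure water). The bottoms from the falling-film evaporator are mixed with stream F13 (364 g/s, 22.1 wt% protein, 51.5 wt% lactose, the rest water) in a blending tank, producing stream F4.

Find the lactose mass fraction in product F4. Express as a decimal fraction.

0.2471

Vapour removed = 0.672×0.665×1420 = 634.57 g/s; concentrate = 785.43 g/s.
lactose reaching the mixer = 96.56 (from concentrate) + 364×0.515 = 284.02 g/s.
Product flow = 785.43 + 364 = 1149.4 g/s; lactose fraction = 0.2471.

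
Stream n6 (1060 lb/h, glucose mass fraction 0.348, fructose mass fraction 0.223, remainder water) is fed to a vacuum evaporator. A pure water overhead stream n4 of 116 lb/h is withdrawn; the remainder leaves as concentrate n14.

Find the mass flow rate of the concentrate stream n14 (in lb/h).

Concentrate = 1060 − 116 = 944 lb/h.

944 lb/h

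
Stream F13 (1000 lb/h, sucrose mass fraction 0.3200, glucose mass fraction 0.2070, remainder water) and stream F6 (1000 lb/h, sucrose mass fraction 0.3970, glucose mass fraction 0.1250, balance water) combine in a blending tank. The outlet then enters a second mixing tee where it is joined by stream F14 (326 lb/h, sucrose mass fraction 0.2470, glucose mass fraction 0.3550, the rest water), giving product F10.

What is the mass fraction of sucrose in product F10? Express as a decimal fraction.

0.3429

Overall, product flow = 2326 lb/h.
sucrose in = 1000×0.320 + 1000×0.397 + 326×0.247 = 797.52 lb/h.
sucrose fraction in F10 = 0.3429.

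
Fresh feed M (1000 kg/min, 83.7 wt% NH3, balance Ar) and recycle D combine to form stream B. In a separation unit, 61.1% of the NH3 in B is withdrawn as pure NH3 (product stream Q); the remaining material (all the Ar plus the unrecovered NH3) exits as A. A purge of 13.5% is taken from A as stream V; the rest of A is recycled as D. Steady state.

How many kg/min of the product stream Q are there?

NH3 in B: m_A = 1000×0.837 + (1−0.135)·(1−0.611)·m_A, so m_A = 837/0.6635 = 1261.5 kg/min.
Product Q = 0.611×1261.5 = 770.75 kg/min.

770.8 kg/min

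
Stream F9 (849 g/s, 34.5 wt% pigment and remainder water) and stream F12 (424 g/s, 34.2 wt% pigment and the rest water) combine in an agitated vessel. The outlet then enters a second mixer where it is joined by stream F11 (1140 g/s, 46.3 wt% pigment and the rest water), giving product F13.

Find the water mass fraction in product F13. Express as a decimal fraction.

Overall, product flow = 2413 g/s.
water in = 849×0.655 + 424×0.658 + 1140×0.537 = 1447.3 g/s.
water fraction in F13 = 0.600.

0.600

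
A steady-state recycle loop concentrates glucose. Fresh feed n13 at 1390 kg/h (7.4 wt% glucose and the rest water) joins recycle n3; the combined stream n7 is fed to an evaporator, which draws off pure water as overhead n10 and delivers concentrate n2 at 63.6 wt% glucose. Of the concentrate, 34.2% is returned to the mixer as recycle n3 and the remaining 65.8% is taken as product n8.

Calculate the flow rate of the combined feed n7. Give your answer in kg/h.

1474 kg/h

Overall glucose balance (none leaves overhead): glucose in fresh feed = glucose in product, i.e. 1390×0.074 = (1−0.342)·n2·0.636.
n2 = 102.86/(0.636×0.658) = 245.79 kg/h.
Recycle n3 = 0.342×245.79 = 84.06 kg/h.
Combined feed n7 = 1390 + 84.06 = 1474.1 kg/h.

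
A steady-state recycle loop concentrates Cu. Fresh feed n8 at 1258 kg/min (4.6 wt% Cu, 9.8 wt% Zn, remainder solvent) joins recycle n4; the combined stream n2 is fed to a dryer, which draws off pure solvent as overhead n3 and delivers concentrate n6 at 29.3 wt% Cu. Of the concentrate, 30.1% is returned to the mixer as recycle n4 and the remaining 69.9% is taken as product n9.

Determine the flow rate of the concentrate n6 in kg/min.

282.5 kg/min

Overall Cu balance (none leaves overhead): Cu in fresh feed = Cu in product, i.e. 1258×0.046 = (1−0.301)·n6·0.293.
n6 = 57.868/(0.293×0.699) = 282.55 kg/min.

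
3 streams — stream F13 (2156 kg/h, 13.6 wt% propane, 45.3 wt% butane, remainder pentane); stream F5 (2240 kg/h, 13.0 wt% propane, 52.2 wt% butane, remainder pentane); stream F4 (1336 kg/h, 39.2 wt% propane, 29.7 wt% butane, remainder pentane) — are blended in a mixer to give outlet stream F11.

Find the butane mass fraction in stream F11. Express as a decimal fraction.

0.4436

Total flow out = 2156 + 2240 + 1336 = 5732 kg/h.
butane in = 2156×0.453 + 2240×0.522 + 1336×0.297 = 2542.7 kg/h.
butane mass fraction in F11 = 2542.7/5732 = 0.4436.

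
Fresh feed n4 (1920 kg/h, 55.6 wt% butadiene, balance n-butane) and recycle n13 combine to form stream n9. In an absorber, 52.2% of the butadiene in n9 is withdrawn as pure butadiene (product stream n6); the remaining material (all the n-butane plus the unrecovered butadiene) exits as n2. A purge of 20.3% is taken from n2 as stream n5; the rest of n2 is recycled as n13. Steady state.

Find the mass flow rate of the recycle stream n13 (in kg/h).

4004 kg/h

n-butane enters only via n4 and leaves only via the purge: 1920×0.444 = 0.203×(n-butane in n2), and the absorber passes all n-butane, so n-butane in n9 = n-butane in n2 = 4199.4 kg/h.
butadiene in n9: m_A = 1920×0.556 + (1−0.203)·(1−0.522)·m_A, so m_A = 1067.5/0.6190 = 1724.5 kg/h.
n2 = (1−0.522)×1724.5 + 4199.4 = 5023.7 kg/h.
Recycle n13 = (1−0.203)×5023.7 = 4003.9 kg/h.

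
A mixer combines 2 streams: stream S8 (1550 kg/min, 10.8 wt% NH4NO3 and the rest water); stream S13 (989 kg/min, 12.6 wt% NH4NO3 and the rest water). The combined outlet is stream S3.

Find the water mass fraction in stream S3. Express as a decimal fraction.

0.885

Total flow out = 1550 + 989 = 2539 kg/min.
water in = 1550×0.892 + 989×0.874 = 2247 kg/min.
water mass fraction in S3 = 2247/2539 = 0.885.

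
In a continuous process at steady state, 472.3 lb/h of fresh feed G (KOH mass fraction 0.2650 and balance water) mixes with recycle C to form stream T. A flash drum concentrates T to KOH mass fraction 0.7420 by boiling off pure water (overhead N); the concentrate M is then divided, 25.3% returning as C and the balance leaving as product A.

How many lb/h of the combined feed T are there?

Overall KOH balance (none leaves overhead): KOH in fresh feed = KOH in product, i.e. 472.3×0.265 = (1−0.253)·M·0.742.
M = 125.16/(0.742×0.747) = 225.81 lb/h.
Recycle C = 0.253×225.81 = 57.129 lb/h.
Combined feed T = 472.3 + 57.129 = 529.43 lb/h.

529.4 lb/h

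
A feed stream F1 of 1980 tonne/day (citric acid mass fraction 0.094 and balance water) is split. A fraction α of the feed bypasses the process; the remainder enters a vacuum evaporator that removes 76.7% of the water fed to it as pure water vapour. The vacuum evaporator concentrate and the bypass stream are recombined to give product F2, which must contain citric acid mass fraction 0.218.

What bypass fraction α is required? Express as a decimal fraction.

0.181

All 1980×0.094 = 186.12 tonne/day of citric acid reaches F2, so F2 = 186.12/0.218 = 853.76 tonne/day and vapour = 1126.2 tonne/day.
The evaporator receives (1−α)·1980 of feed at 0.906 water and removes 0.767 of that water:
0.767×0.906×(1−α)×1980 = 1126.2
(1−α) = 1126.2/1375.9 = 0.8185;  α = 0.1815.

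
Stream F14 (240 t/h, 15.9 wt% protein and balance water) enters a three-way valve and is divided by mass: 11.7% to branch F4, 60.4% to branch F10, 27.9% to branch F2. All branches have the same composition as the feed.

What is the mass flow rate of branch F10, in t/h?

Branch F10 flow = 0.604×240 = 144.96 t/h.

145 t/h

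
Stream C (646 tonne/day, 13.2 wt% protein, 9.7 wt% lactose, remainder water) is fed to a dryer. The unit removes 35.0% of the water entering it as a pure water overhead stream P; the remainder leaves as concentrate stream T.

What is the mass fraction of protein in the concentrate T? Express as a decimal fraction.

0.181

protein is not removed: 646×0.132 = 85.272 tonne/day of protein enters T.
water entering = 646×0.771 = 498.07 tonne/day; overhead removed = 0.350×498.07 = 174.32 tonne/day.
Concentrate = 646 − 174.32 = 471.68 tonne/day.
Mass fraction = 85.272/471.68 = 0.181.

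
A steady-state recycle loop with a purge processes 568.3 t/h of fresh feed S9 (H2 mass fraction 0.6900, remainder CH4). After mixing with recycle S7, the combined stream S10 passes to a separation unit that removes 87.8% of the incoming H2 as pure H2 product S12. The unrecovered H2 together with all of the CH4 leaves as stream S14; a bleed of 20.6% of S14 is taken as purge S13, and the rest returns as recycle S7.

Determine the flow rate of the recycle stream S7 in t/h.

721.1 t/h

CH4 enters only via S9 and leaves only via the purge: 568.3×0.310 = 0.206×(CH4 in S14), and the separation unit passes all CH4, so CH4 in S10 = CH4 in S14 = 855.21 t/h.
H2 in S10: m_A = 568.3×0.690 + (1−0.206)·(1−0.878)·m_A, so m_A = 392.13/0.9031 = 434.19 t/h.
S14 = (1−0.878)×434.19 + 855.21 = 908.18 t/h.
Recycle S7 = (1−0.206)×908.18 = 721.09 t/h.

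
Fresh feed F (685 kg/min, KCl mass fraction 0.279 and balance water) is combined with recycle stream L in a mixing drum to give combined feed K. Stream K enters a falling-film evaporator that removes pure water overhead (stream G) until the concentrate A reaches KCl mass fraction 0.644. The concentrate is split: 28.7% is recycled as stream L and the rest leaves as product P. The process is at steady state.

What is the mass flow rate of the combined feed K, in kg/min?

Overall KCl balance (none leaves overhead): KCl in fresh feed = KCl in product, i.e. 685×0.279 = (1−0.287)·A·0.644.
A = 191.12/(0.644×0.713) = 416.22 kg/min.
Recycle L = 0.287×416.22 = 119.45 kg/min.
Combined feed K = 685 + 119.45 = 804.45 kg/min.

804.5 kg/min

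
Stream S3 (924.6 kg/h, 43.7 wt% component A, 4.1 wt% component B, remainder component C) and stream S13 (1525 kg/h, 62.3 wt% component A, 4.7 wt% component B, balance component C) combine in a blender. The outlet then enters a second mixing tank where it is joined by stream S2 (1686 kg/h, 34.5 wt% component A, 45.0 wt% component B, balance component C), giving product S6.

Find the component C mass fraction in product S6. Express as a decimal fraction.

Overall, product flow = 4135.6 kg/h.
component C in = 924.6×0.522 + 1525×0.330 + 1686×0.205 = 1331.5 kg/h.
component C fraction in S6 = 0.3220.

0.3220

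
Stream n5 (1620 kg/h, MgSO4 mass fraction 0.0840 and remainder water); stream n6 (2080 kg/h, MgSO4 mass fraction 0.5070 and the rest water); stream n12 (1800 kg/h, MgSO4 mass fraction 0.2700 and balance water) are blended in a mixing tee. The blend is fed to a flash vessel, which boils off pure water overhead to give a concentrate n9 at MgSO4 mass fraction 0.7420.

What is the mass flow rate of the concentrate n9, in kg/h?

MgSO4 entering = 1620×0.084 + 2080×0.507 + 1800×0.270 = 1676.6 kg/h.
All MgSO4 reports to n9, so n9 = 1676.6/0.742 = 2259.6 kg/h.

2260 kg/h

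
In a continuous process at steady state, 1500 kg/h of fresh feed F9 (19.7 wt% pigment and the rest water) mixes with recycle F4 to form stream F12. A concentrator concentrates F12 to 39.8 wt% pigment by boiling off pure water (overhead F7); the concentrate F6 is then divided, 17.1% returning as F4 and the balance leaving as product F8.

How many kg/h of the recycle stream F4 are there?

Overall pigment balance (none leaves overhead): pigment in fresh feed = pigment in product, i.e. 1500×0.197 = (1−0.171)·F6·0.398.
F6 = 295.5/(0.398×0.829) = 895.61 kg/h.
Recycle F4 = 0.171×895.61 = 153.15 kg/h.

153.1 kg/h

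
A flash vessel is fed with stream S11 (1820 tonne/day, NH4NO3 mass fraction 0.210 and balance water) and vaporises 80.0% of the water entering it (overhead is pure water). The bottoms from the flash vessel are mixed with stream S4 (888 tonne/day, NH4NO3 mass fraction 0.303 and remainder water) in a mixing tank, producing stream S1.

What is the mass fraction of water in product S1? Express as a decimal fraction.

Vapour removed = 0.800×0.790×1820 = 1150.2 tonne/day; concentrate = 669.76 tonne/day.
water reaching the mixer = 287.56 (from concentrate) + 888×0.697 = 906.5 tonne/day.
Product flow = 669.76 + 888 = 1557.8 tonne/day; water fraction = 0.582.

0.582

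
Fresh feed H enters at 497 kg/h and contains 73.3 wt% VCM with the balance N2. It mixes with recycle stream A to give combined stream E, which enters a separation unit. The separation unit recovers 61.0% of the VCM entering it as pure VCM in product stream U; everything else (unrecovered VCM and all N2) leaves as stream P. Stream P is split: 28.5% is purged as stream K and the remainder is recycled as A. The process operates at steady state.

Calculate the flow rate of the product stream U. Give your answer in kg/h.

308.2 kg/h

VCM in E: m_A = 497×0.733 + (1−0.285)·(1−0.610)·m_A, so m_A = 364.3/0.7211 = 505.17 kg/h.
Product U = 0.610×505.17 = 308.15 kg/h.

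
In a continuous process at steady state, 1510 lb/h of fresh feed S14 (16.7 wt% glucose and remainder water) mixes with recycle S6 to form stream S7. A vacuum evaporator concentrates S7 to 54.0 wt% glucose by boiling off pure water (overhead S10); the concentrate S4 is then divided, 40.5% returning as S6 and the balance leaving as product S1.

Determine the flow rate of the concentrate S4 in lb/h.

784.8 lb/h

Overall glucose balance (none leaves overhead): glucose in fresh feed = glucose in product, i.e. 1510×0.167 = (1−0.405)·S4·0.540.
S4 = 252.17/(0.540×0.595) = 784.84 lb/h.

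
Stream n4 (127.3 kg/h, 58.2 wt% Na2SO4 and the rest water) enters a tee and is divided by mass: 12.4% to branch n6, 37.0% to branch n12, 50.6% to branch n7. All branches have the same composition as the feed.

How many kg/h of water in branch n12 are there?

19.69 kg/h

Branch n12 total = 0.370×127.3 = 47.101 kg/h.
water in n12 = 0.418×47.101 = 19.688 kg/h.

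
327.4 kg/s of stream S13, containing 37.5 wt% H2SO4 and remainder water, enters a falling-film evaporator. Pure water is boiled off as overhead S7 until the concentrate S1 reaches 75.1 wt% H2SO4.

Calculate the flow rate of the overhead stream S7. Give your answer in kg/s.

H2SO4 is conserved: 327.4×0.375 = 122.77 kg/s all reports to the concentrate.
Concentrate = 122.77/(target fraction) = 163.48 kg/s.
Overhead = 327.4 − 163.48 = 163.92 kg/s.

163.9 kg/s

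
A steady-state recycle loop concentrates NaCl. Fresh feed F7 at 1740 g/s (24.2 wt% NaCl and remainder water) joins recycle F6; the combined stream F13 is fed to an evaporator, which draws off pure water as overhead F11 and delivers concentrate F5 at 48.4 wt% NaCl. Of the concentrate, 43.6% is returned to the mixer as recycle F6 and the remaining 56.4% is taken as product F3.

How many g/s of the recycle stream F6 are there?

672.6 g/s

Overall NaCl balance (none leaves overhead): NaCl in fresh feed = NaCl in product, i.e. 1740×0.242 = (1−0.436)·F5·0.484.
F5 = 421.08/(0.484×0.564) = 1542.6 g/s.
Recycle F6 = 0.436×1542.6 = 672.55 g/s.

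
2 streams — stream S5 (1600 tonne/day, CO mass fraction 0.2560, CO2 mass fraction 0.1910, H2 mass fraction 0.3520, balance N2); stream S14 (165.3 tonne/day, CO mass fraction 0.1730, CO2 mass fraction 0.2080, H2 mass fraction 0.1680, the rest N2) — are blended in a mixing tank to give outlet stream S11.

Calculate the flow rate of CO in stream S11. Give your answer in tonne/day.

438.2 tonne/day

CO out = CO in = 1600×0.256 + 165.3×0.173 = 438.2 tonne/day.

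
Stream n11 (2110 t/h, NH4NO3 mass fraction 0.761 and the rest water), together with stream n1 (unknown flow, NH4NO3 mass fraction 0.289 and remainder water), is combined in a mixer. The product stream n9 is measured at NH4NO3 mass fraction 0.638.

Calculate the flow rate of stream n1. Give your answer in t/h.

Let n1 be the unknown flow. Total out = 2110 + n1.
NH4NO3 balance: 1605.7 + 0.289·n1 = 0.638·(2110 + n1)
(0.289 − 0.638)·n1 = 0.638×2110 − 1605.7 = -259.53
n1 = -259.53 / -0.349 = 743.64 t/h

743.6 t/h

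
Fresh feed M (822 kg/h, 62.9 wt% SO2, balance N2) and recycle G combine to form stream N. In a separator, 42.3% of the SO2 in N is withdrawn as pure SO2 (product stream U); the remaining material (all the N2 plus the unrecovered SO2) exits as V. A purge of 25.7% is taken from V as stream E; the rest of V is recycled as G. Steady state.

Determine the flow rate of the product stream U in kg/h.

SO2 in N: m_A = 822×0.629 + (1−0.257)·(1−0.423)·m_A, so m_A = 517.04/0.5713 = 905.04 kg/h.
Product U = 0.423×905.04 = 382.83 kg/h.

382.8 kg/h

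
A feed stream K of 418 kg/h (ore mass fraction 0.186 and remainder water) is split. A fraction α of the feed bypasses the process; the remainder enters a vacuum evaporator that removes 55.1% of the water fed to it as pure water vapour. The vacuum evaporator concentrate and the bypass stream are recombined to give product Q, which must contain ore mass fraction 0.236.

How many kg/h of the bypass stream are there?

220.5 kg/h

All 418×0.186 = 77.748 kg/h of ore reaches Q, so Q = 77.748/0.236 = 329.44 kg/h and vapour = 88.559 kg/h.
The evaporator receives (1−α)·418 of feed at 0.814 water and removes 0.551 of that water:
0.551×0.814×(1−α)×418 = 88.559
(1−α) = 88.559/187.48 = 0.4724;  α = 0.5276.
Bypass flow = 0.5276×418 = 220.55 kg/h.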